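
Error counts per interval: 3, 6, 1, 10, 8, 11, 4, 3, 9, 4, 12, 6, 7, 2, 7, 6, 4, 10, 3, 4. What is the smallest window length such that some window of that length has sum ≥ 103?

add 3: running sum 3 < 103
add 6: running sum 9 < 103
add 1: running sum 10 < 103
add 10: running sum 20 < 103
add 8: running sum 28 < 103
add 11: running sum 39 < 103
add 4: running sum 43 < 103
add 3: running sum 46 < 103
add 9: running sum 55 < 103
add 4: running sum 59 < 103
add 12: running sum 71 < 103
add 6: running sum 77 < 103
add 7: running sum 84 < 103
add 2: running sum 86 < 103
add 7: running sum 93 < 103
add 6: running sum 99 < 103
add 4: shortest ending here [3, 6, 1, 10, 8, 11, 4, 3, 9, 4, 12, 6, 7, 2, 7, 6, 4] sum 103, len 17
add 10: shortest ending here [10, 8, 11, 4, 3, 9, 4, 12, 6, 7, 2, 7, 6, 4, 10] sum 103, len 15
add 3: shortest ending here [10, 8, 11, 4, 3, 9, 4, 12, 6, 7, 2, 7, 6, 4, 10, 3] sum 106, len 16
add 4: shortest ending here [10, 8, 11, 4, 3, 9, 4, 12, 6, 7, 2, 7, 6, 4, 10, 3, 4] sum 110, len 17
Shortest qualifying length: 15.

15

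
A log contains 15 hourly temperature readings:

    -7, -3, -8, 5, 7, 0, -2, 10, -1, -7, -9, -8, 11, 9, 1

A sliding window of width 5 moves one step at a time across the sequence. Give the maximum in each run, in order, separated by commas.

Sliding a size-5 window across the 15 values:
[-7, -3, -8, 5, 7] → max 7
[-3, -8, 5, 7, 0] → max 7
[-8, 5, 7, 0, -2] → max 7
[5, 7, 0, -2, 10] → max 10
[7, 0, -2, 10, -1] → max 10
[0, -2, 10, -1, -7] → max 10
[-2, 10, -1, -7, -9] → max 10
[10, -1, -7, -9, -8] → max 10
[-1, -7, -9, -8, 11] → max 11
[-7, -9, -8, 11, 9] → max 11
[-9, -8, 11, 9, 1] → max 11

7, 7, 7, 10, 10, 10, 10, 10, 11, 11, 11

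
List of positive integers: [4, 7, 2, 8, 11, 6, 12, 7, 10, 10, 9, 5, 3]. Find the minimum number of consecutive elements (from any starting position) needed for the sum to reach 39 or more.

4

add 4: running sum 4 < 39
add 7: running sum 11 < 39
add 2: running sum 13 < 39
add 8: running sum 21 < 39
add 11: running sum 32 < 39
add 6: running sum 38 < 39
end 6: [2, 8, 11, 6, 12] sum 39, len 5
end 7: [8, 11, 6, 12, 7] sum 44, len 5
end 8: [11, 6, 12, 7, 10] sum 46, len 5
end 9: [12, 7, 10, 10] sum 39, len 4
end 10: [12, 7, 10, 10, 9] sum 48, len 5
end 11: [7, 10, 10, 9, 5] sum 41, len 5
end 12: [7, 10, 10, 9, 5, 3] sum 44, len 6
Shortest qualifying length: 4.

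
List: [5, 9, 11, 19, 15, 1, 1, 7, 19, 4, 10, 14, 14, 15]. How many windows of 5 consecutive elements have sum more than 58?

5 9 11 19 15 → sum 59  > 58 ✓
9 11 19 15 1 → sum 55
11 19 15 1 1 → sum 47
19 15 1 1 7 → sum 43
15 1 1 7 19 → sum 43
1 1 7 19 4 → sum 32
1 7 19 4 10 → sum 41
7 19 4 10 14 → sum 54
19 4 10 14 14 → sum 61  > 58 ✓
4 10 14 14 15 → sum 57
2 windows satisfy the condition.

2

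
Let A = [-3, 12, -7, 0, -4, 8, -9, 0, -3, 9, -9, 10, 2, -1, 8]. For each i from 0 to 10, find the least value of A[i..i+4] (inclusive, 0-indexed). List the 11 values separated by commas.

-7, -7, -9, -9, -9, -9, -9, -9, -9, -9, -9

Sliding a size-5 window across the 15 values:
-3 12 -7 0 -4 → min -7
12 -7 0 -4 8 → min -7
-7 0 -4 8 -9 → min -9
0 -4 8 -9 0 → min -9
-4 8 -9 0 -3 → min -9
8 -9 0 -3 9 → min -9
-9 0 -3 9 -9 → min -9
0 -3 9 -9 10 → min -9
-3 9 -9 10 2 → min -9
9 -9 10 2 -1 → min -9
-9 10 2 -1 8 → min -9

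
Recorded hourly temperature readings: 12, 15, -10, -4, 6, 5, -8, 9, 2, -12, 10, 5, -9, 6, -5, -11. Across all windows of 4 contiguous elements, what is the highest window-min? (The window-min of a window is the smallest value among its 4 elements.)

-8

Each size-4 window and its min:
(12, 15, -10, -4) → min -10
(15, -10, -4, 6) → min -10
(-10, -4, 6, 5) → min -10
(-4, 6, 5, -8) → min -8
(6, 5, -8, 9) → min -8
(5, -8, 9, 2) → min -8
(-8, 9, 2, -12) → min -12
(9, 2, -12, 10) → min -12
(2, -12, 10, 5) → min -12
(-12, 10, 5, -9) → min -12
(10, 5, -9, 6) → min -9
(5, -9, 6, -5) → min -9
(-9, 6, -5, -11) → min -11
Highest of these is -8.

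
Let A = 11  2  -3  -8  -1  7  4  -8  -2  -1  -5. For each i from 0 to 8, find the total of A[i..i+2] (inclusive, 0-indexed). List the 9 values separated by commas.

11 2 -3 → sum 10
2 -3 -8 → sum -9
-3 -8 -1 → sum -12
-8 -1 7 → sum -2
-1 7 4 → sum 10
7 4 -8 → sum 3
4 -8 -2 → sum -6
-8 -2 -1 → sum -11
-2 -1 -5 → sum -8

10, -9, -12, -2, 10, 3, -6, -11, -8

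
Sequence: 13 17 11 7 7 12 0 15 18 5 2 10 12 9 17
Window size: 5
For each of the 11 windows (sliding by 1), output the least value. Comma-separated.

Sliding a size-5 window across the 15 values:
(13, 17, 11, 7, 7) → min 7
(17, 11, 7, 7, 12) → min 7
(11, 7, 7, 12, 0) → min 0
(7, 7, 12, 0, 15) → min 0
(7, 12, 0, 15, 18) → min 0
(12, 0, 15, 18, 5) → min 0
(0, 15, 18, 5, 2) → min 0
(15, 18, 5, 2, 10) → min 2
(18, 5, 2, 10, 12) → min 2
(5, 2, 10, 12, 9) → min 2
(2, 10, 12, 9, 17) → min 2

7, 7, 0, 0, 0, 0, 0, 2, 2, 2, 2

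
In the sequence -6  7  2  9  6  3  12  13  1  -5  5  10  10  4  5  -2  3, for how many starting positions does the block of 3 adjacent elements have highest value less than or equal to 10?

(-6, 7, 2) → max 7  ≤ 10 ✓
(7, 2, 9) → max 9  ≤ 10 ✓
(2, 9, 6) → max 9  ≤ 10 ✓
(9, 6, 3) → max 9  ≤ 10 ✓
(6, 3, 12) → max 12
(3, 12, 13) → max 13
(12, 13, 1) → max 13
(13, 1, -5) → max 13
(1, -5, 5) → max 5  ≤ 10 ✓
(-5, 5, 10) → max 10  ≤ 10 ✓
(5, 10, 10) → max 10  ≤ 10 ✓
(10, 10, 4) → max 10  ≤ 10 ✓
(10, 4, 5) → max 10  ≤ 10 ✓
(4, 5, -2) → max 5  ≤ 10 ✓
(5, -2, 3) → max 5  ≤ 10 ✓
11 windows satisfy the condition.

11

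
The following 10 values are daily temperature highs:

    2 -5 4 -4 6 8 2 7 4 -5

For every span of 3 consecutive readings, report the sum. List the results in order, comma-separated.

2 -5 4 → sum 1
-5 4 -4 → sum -5
4 -4 6 → sum 6
-4 6 8 → sum 10
6 8 2 → sum 16
8 2 7 → sum 17
2 7 4 → sum 13
7 4 -5 → sum 6

1, -5, 6, 10, 16, 17, 13, 6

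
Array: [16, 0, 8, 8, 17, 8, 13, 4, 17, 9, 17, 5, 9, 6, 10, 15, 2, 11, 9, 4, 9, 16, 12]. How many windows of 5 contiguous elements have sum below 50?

[16, 0, 8, 8, 17] → sum 49  < 50 ✓
[0, 8, 8, 17, 8] → sum 41  < 50 ✓
[8, 8, 17, 8, 13] → sum 54
[8, 17, 8, 13, 4] → sum 50
[17, 8, 13, 4, 17] → sum 59
[8, 13, 4, 17, 9] → sum 51
[13, 4, 17, 9, 17] → sum 60
[4, 17, 9, 17, 5] → sum 52
[17, 9, 17, 5, 9] → sum 57
[9, 17, 5, 9, 6] → sum 46  < 50 ✓
[17, 5, 9, 6, 10] → sum 47  < 50 ✓
[5, 9, 6, 10, 15] → sum 45  < 50 ✓
[9, 6, 10, 15, 2] → sum 42  < 50 ✓
[6, 10, 15, 2, 11] → sum 44  < 50 ✓
[10, 15, 2, 11, 9] → sum 47  < 50 ✓
[15, 2, 11, 9, 4] → sum 41  < 50 ✓
[2, 11, 9, 4, 9] → sum 35  < 50 ✓
[11, 9, 4, 9, 16] → sum 49  < 50 ✓
[9, 4, 9, 16, 12] → sum 50
11 windows satisfy the condition.

11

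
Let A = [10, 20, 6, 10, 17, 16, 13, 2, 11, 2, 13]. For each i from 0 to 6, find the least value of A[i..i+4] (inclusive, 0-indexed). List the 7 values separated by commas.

6, 6, 6, 2, 2, 2, 2

Sliding a size-5 window across the 11 values:
(10, 20, 6, 10, 17) → min 6
(20, 6, 10, 17, 16) → min 6
(6, 10, 17, 16, 13) → min 6
(10, 17, 16, 13, 2) → min 2
(17, 16, 13, 2, 11) → min 2
(16, 13, 2, 11, 2) → min 2
(13, 2, 11, 2, 13) → min 2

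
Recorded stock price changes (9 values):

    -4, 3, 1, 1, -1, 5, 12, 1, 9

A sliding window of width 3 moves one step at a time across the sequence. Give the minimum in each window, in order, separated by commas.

-4, 1, -1, -1, -1, 1, 1

-4 3 1 → min -4
3 1 1 → min 1
1 1 -1 → min -1
1 -1 5 → min -1
-1 5 12 → min -1
5 12 1 → min 1
12 1 9 → min 1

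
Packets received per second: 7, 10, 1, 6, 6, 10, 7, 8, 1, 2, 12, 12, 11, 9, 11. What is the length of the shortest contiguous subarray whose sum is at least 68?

add 7: running sum 7 < 68
add 10: running sum 17 < 68
add 1: running sum 18 < 68
add 6: running sum 24 < 68
add 6: running sum 30 < 68
add 10: running sum 40 < 68
add 7: running sum 47 < 68
add 8: running sum 55 < 68
add 1: running sum 56 < 68
add 2: running sum 58 < 68
add 12: shortest ending here [7, 10, 1, 6, 6, 10, 7, 8, 1, 2, 12] sum 70, len 11
add 12: shortest ending here [10, 1, 6, 6, 10, 7, 8, 1, 2, 12, 12] sum 75, len 11
add 11: shortest ending here [6, 10, 7, 8, 1, 2, 12, 12, 11] sum 69, len 9
add 9: shortest ending here [10, 7, 8, 1, 2, 12, 12, 11, 9] sum 72, len 9
add 11: shortest ending here [7, 8, 1, 2, 12, 12, 11, 9, 11] sum 73, len 9
Shortest qualifying length: 9.

9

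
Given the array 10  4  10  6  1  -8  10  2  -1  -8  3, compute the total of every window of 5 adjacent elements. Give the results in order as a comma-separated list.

31, 13, 19, 11, 4, -5, 6

10 4 10 6 1 → sum 31
4 10 6 1 -8 → sum 13
10 6 1 -8 10 → sum 19
6 1 -8 10 2 → sum 11
1 -8 10 2 -1 → sum 4
-8 10 2 -1 -8 → sum -5
10 2 -1 -8 3 → sum 6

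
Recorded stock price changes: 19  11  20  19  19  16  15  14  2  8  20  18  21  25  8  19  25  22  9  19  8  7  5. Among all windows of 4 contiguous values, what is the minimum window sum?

[19, 11, 20, 19] → sum 69
[11, 20, 19, 19] → sum 69
[20, 19, 19, 16] → sum 74
[19, 19, 16, 15] → sum 69
[19, 16, 15, 14] → sum 64
[16, 15, 14, 2] → sum 47
[15, 14, 2, 8] → sum 39
[14, 2, 8, 20] → sum 44
[2, 8, 20, 18] → sum 48
[8, 20, 18, 21] → sum 67
[20, 18, 21, 25] → sum 84
[18, 21, 25, 8] → sum 72
[21, 25, 8, 19] → sum 73
[25, 8, 19, 25] → sum 77
[8, 19, 25, 22] → sum 74
[19, 25, 22, 9] → sum 75
[25, 22, 9, 19] → sum 75
[22, 9, 19, 8] → sum 58
[9, 19, 8, 7] → sum 43
[19, 8, 7, 5] → sum 39
Minimum of these is 39.

39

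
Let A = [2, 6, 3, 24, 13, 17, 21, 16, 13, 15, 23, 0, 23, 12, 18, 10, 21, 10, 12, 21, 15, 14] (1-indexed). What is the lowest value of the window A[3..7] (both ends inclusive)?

Elements at indices 3..7: 3, 24, 13, 17, 21
min(3, 24, 13, 17, 21) = 3

3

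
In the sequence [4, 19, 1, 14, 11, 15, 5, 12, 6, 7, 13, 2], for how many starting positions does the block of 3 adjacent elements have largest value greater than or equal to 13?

[4, 19, 1] → max 19  ≥ 13 ✓
[19, 1, 14] → max 19  ≥ 13 ✓
[1, 14, 11] → max 14  ≥ 13 ✓
[14, 11, 15] → max 15  ≥ 13 ✓
[11, 15, 5] → max 15  ≥ 13 ✓
[15, 5, 12] → max 15  ≥ 13 ✓
[5, 12, 6] → max 12
[12, 6, 7] → max 12
[6, 7, 13] → max 13  ≥ 13 ✓
[7, 13, 2] → max 13  ≥ 13 ✓
8 windows satisfy the condition.

8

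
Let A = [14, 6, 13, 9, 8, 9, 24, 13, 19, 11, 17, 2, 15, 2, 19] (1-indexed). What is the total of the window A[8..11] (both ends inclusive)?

Elements at indices 8..11: 13, 19, 11, 17
sum(13, 19, 11, 17) = 60

60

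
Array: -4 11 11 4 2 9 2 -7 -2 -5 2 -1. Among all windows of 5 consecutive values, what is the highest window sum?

37

[-4, 11, 11, 4, 2] → sum 24
[11, 11, 4, 2, 9] → sum 37
[11, 4, 2, 9, 2] → sum 28
[4, 2, 9, 2, -7] → sum 10
[2, 9, 2, -7, -2] → sum 4
[9, 2, -7, -2, -5] → sum -3
[2, -7, -2, -5, 2] → sum -10
[-7, -2, -5, 2, -1] → sum -13
Highest of these is 37.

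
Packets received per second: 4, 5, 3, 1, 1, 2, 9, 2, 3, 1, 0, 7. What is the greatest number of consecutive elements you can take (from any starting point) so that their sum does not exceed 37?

Extend to the right; shrink from the left whenever the sum exceeds 37:
[4] sum 4 len 1
[4, 5] sum 9 len 2
[4, 5, 3] sum 12 len 3
[4, 5, 3, 1] sum 13 len 4
[4, 5, 3, 1, 1] sum 14 len 5
[4, 5, 3, 1, 1, 2] sum 16 len 6
[4, 5, 3, 1, 1, 2, 9] sum 25 len 7
[4, 5, 3, 1, 1, 2, 9, 2] sum 27 len 8
[4, 5, 3, 1, 1, 2, 9, 2, 3] sum 30 len 9
[4, 5, 3, 1, 1, 2, 9, 2, 3, 1] sum 31 len 10
[4, 5, 3, 1, 1, 2, 9, 2, 3, 1, 0] sum 31 len 11
[5, 3, 1, 1, 2, 9, 2, 3, 1, 0, 7] sum 34 len 11
Longest length seen: 11.

11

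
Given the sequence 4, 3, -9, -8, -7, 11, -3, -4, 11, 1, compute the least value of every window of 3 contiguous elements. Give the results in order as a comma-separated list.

(4, 3, -9) → min -9
(3, -9, -8) → min -9
(-9, -8, -7) → min -9
(-8, -7, 11) → min -8
(-7, 11, -3) → min -7
(11, -3, -4) → min -4
(-3, -4, 11) → min -4
(-4, 11, 1) → min -4

-9, -9, -9, -8, -7, -4, -4, -4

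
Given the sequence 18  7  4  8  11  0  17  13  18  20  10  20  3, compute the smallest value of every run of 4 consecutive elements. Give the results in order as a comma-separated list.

4, 4, 0, 0, 0, 0, 13, 10, 10, 3

[18, 7, 4, 8] → min 4
[7, 4, 8, 11] → min 4
[4, 8, 11, 0] → min 0
[8, 11, 0, 17] → min 0
[11, 0, 17, 13] → min 0
[0, 17, 13, 18] → min 0
[17, 13, 18, 20] → min 13
[13, 18, 20, 10] → min 10
[18, 20, 10, 20] → min 10
[20, 10, 20, 3] → min 3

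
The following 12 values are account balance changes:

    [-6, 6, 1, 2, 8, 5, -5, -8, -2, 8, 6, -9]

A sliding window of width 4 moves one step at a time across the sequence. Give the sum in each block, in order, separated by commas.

3, 17, 16, 10, 0, -10, -7, 4, 3

(-6, 6, 1, 2) → sum 3
(6, 1, 2, 8) → sum 17
(1, 2, 8, 5) → sum 16
(2, 8, 5, -5) → sum 10
(8, 5, -5, -8) → sum 0
(5, -5, -8, -2) → sum -10
(-5, -8, -2, 8) → sum -7
(-8, -2, 8, 6) → sum 4
(-2, 8, 6, -9) → sum 3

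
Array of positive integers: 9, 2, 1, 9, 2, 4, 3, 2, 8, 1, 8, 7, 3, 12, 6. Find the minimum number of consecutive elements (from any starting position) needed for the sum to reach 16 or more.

add 9: running sum 9 < 16
add 2: running sum 11 < 16
add 1: running sum 12 < 16
add 9: shortest ending here [9, 2, 1, 9] sum 21, len 4
add 2: shortest ending here [9, 2, 1, 9, 2] sum 23, len 5
add 4: shortest ending here [1, 9, 2, 4] sum 16, len 4
add 3: shortest ending here [9, 2, 4, 3] sum 18, len 4
add 2: shortest ending here [9, 2, 4, 3, 2] sum 20, len 5
add 8: shortest ending here [4, 3, 2, 8] sum 17, len 4
add 1: shortest ending here [4, 3, 2, 8, 1] sum 18, len 5
add 8: shortest ending here [8, 1, 8] sum 17, len 3
add 7: shortest ending here [1, 8, 7] sum 16, len 3
add 3: shortest ending here [8, 7, 3] sum 18, len 3
add 12: shortest ending here [7, 3, 12] sum 22, len 3
add 6: shortest ending here [12, 6] sum 18, len 2
Shortest qualifying length: 2.

2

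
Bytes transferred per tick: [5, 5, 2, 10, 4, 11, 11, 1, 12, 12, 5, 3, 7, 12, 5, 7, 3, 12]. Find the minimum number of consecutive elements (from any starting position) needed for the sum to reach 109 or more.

15

Extend right; whenever the sum reaches 109, record the length and shrink from the left:
add 5: running sum 5 < 109
add 5: running sum 10 < 109
add 2: running sum 12 < 109
add 10: running sum 22 < 109
add 4: running sum 26 < 109
add 11: running sum 37 < 109
add 11: running sum 48 < 109
add 1: running sum 49 < 109
add 12: running sum 61 < 109
add 12: running sum 73 < 109
add 5: running sum 78 < 109
add 3: running sum 81 < 109
add 7: running sum 88 < 109
add 12: running sum 100 < 109
add 5: running sum 105 < 109
add 7: shortest ending here [5, 5, 2, 10, 4, 11, 11, 1, 12, 12, 5, 3, 7, 12, 5, 7] sum 112, len 16
add 3: shortest ending here [5, 2, 10, 4, 11, 11, 1, 12, 12, 5, 3, 7, 12, 5, 7, 3] sum 110, len 16
add 12: shortest ending here [10, 4, 11, 11, 1, 12, 12, 5, 3, 7, 12, 5, 7, 3, 12] sum 115, len 15
Shortest qualifying length: 15.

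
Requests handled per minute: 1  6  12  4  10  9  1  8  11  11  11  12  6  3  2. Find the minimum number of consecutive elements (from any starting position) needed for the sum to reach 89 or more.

add 1: running sum 1 < 89
add 6: running sum 7 < 89
add 12: running sum 19 < 89
add 4: running sum 23 < 89
add 10: running sum 33 < 89
add 9: running sum 42 < 89
add 1: running sum 43 < 89
add 8: running sum 51 < 89
add 11: running sum 62 < 89
add 11: running sum 73 < 89
add 11: running sum 84 < 89
end 11: [12, 4, 10, 9, 1, 8, 11, 11, 11, 12] sum 89, len 10
end 12: [12, 4, 10, 9, 1, 8, 11, 11, 11, 12, 6] sum 95, len 11
end 13: [12, 4, 10, 9, 1, 8, 11, 11, 11, 12, 6, 3] sum 98, len 12
end 14: [12, 4, 10, 9, 1, 8, 11, 11, 11, 12, 6, 3, 2] sum 100, len 13
Shortest qualifying length: 10.

10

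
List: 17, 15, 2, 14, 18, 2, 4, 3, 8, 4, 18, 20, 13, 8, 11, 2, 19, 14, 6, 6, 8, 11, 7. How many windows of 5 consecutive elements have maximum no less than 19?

17 15 2 14 18 → max 18
15 2 14 18 2 → max 18
2 14 18 2 4 → max 18
14 18 2 4 3 → max 18
18 2 4 3 8 → max 18
2 4 3 8 4 → max 8
4 3 8 4 18 → max 18
3 8 4 18 20 → max 20  ≥ 19 ✓
8 4 18 20 13 → max 20  ≥ 19 ✓
4 18 20 13 8 → max 20  ≥ 19 ✓
18 20 13 8 11 → max 20  ≥ 19 ✓
20 13 8 11 2 → max 20  ≥ 19 ✓
13 8 11 2 19 → max 19  ≥ 19 ✓
8 11 2 19 14 → max 19  ≥ 19 ✓
11 2 19 14 6 → max 19  ≥ 19 ✓
2 19 14 6 6 → max 19  ≥ 19 ✓
19 14 6 6 8 → max 19  ≥ 19 ✓
14 6 6 8 11 → max 14
6 6 8 11 7 → max 11
10 windows satisfy the condition.

10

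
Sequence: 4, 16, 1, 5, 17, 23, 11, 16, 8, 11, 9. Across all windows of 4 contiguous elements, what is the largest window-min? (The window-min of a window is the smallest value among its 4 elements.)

11

(4, 16, 1, 5) → min 1
(16, 1, 5, 17) → min 1
(1, 5, 17, 23) → min 1
(5, 17, 23, 11) → min 5
(17, 23, 11, 16) → min 11
(23, 11, 16, 8) → min 8
(11, 16, 8, 11) → min 8
(16, 8, 11, 9) → min 8
Largest of these is 11.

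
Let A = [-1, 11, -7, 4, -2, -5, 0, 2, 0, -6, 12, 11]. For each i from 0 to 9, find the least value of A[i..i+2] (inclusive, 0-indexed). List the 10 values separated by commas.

-7, -7, -7, -5, -5, -5, 0, -6, -6, -6

(-1, 11, -7) → min -7
(11, -7, 4) → min -7
(-7, 4, -2) → min -7
(4, -2, -5) → min -5
(-2, -5, 0) → min -5
(-5, 0, 2) → min -5
(0, 2, 0) → min 0
(2, 0, -6) → min -6
(0, -6, 12) → min -6
(-6, 12, 11) → min -6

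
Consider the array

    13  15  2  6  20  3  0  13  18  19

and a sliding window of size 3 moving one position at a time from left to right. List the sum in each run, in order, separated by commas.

(13, 15, 2) → sum 30
(15, 2, 6) → sum 23
(2, 6, 20) → sum 28
(6, 20, 3) → sum 29
(20, 3, 0) → sum 23
(3, 0, 13) → sum 16
(0, 13, 18) → sum 31
(13, 18, 19) → sum 50

30, 23, 28, 29, 23, 16, 31, 50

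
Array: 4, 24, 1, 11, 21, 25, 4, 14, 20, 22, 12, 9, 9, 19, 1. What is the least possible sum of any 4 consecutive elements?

(4, 24, 1, 11) → sum 40
(24, 1, 11, 21) → sum 57
(1, 11, 21, 25) → sum 58
(11, 21, 25, 4) → sum 61
(21, 25, 4, 14) → sum 64
(25, 4, 14, 20) → sum 63
(4, 14, 20, 22) → sum 60
(14, 20, 22, 12) → sum 68
(20, 22, 12, 9) → sum 63
(22, 12, 9, 9) → sum 52
(12, 9, 9, 19) → sum 49
(9, 9, 19, 1) → sum 38
Least of these is 38.

38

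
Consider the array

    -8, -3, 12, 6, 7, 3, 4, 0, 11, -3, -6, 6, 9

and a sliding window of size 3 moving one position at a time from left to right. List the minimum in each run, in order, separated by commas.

-8, -3, 6, 3, 3, 0, 0, -3, -6, -6, -6

(-8, -3, 12) → min -8
(-3, 12, 6) → min -3
(12, 6, 7) → min 6
(6, 7, 3) → min 3
(7, 3, 4) → min 3
(3, 4, 0) → min 0
(4, 0, 11) → min 0
(0, 11, -3) → min -3
(11, -3, -6) → min -6
(-3, -6, 6) → min -6
(-6, 6, 9) → min -6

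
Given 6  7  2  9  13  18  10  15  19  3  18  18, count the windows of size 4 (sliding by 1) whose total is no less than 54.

4

6 7 2 9 → sum 24
7 2 9 13 → sum 31
2 9 13 18 → sum 42
9 13 18 10 → sum 50
13 18 10 15 → sum 56  ≥ 54 ✓
18 10 15 19 → sum 62  ≥ 54 ✓
10 15 19 3 → sum 47
15 19 3 18 → sum 55  ≥ 54 ✓
19 3 18 18 → sum 58  ≥ 54 ✓
4 windows satisfy the condition.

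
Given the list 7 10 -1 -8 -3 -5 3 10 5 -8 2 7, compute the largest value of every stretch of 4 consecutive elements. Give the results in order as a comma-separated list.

10, 10, -1, 3, 10, 10, 10, 10, 7

Sliding a size-4 window across the 12 values:
(7, 10, -1, -8) → max 10
(10, -1, -8, -3) → max 10
(-1, -8, -3, -5) → max -1
(-8, -3, -5, 3) → max 3
(-3, -5, 3, 10) → max 10
(-5, 3, 10, 5) → max 10
(3, 10, 5, -8) → max 10
(10, 5, -8, 2) → max 10
(5, -8, 2, 7) → max 7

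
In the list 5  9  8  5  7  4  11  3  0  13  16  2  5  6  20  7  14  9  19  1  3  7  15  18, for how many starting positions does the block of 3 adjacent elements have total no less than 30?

7

5 9 8 → sum 22
9 8 5 → sum 22
8 5 7 → sum 20
5 7 4 → sum 16
7 4 11 → sum 22
4 11 3 → sum 18
11 3 0 → sum 14
3 0 13 → sum 16
0 13 16 → sum 29
13 16 2 → sum 31  ≥ 30 ✓
16 2 5 → sum 23
2 5 6 → sum 13
5 6 20 → sum 31  ≥ 30 ✓
6 20 7 → sum 33  ≥ 30 ✓
20 7 14 → sum 41  ≥ 30 ✓
7 14 9 → sum 30  ≥ 30 ✓
14 9 19 → sum 42  ≥ 30 ✓
9 19 1 → sum 29
19 1 3 → sum 23
1 3 7 → sum 11
3 7 15 → sum 25
7 15 18 → sum 40  ≥ 30 ✓
7 windows satisfy the condition.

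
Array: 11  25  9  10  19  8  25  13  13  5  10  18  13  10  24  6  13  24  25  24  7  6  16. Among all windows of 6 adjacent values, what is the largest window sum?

116

Window sums for each of the 18 positions:
(11, 25, 9, 10, 19, 8) → sum 82
(25, 9, 10, 19, 8, 25) → sum 96
(9, 10, 19, 8, 25, 13) → sum 84
(10, 19, 8, 25, 13, 13) → sum 88
(19, 8, 25, 13, 13, 5) → sum 83
(8, 25, 13, 13, 5, 10) → sum 74
(25, 13, 13, 5, 10, 18) → sum 84
(13, 13, 5, 10, 18, 13) → sum 72
(13, 5, 10, 18, 13, 10) → sum 69
(5, 10, 18, 13, 10, 24) → sum 80
(10, 18, 13, 10, 24, 6) → sum 81
(18, 13, 10, 24, 6, 13) → sum 84
(13, 10, 24, 6, 13, 24) → sum 90
(10, 24, 6, 13, 24, 25) → sum 102
(24, 6, 13, 24, 25, 24) → sum 116
(6, 13, 24, 25, 24, 7) → sum 99
(13, 24, 25, 24, 7, 6) → sum 99
(24, 25, 24, 7, 6, 16) → sum 102
Largest of these is 116.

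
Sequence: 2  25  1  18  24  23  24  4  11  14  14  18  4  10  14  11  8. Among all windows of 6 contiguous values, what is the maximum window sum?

115

Window sums for each of the 12 positions:
(2, 25, 1, 18, 24, 23) → sum 93
(25, 1, 18, 24, 23, 24) → sum 115
(1, 18, 24, 23, 24, 4) → sum 94
(18, 24, 23, 24, 4, 11) → sum 104
(24, 23, 24, 4, 11, 14) → sum 100
(23, 24, 4, 11, 14, 14) → sum 90
(24, 4, 11, 14, 14, 18) → sum 85
(4, 11, 14, 14, 18, 4) → sum 65
(11, 14, 14, 18, 4, 10) → sum 71
(14, 14, 18, 4, 10, 14) → sum 74
(14, 18, 4, 10, 14, 11) → sum 71
(18, 4, 10, 14, 11, 8) → sum 65
Maximum of these is 115.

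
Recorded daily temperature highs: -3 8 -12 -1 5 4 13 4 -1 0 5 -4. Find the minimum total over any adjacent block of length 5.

-3

Window sums for each of the 8 positions:
[-3, 8, -12, -1, 5] → sum -3
[8, -12, -1, 5, 4] → sum 4
[-12, -1, 5, 4, 13] → sum 9
[-1, 5, 4, 13, 4] → sum 25
[5, 4, 13, 4, -1] → sum 25
[4, 13, 4, -1, 0] → sum 20
[13, 4, -1, 0, 5] → sum 21
[4, -1, 0, 5, -4] → sum 4
Minimum of these is -3.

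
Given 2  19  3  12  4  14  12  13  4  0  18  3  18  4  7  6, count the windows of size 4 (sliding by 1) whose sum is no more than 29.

[2, 19, 3, 12] → sum 36
[19, 3, 12, 4] → sum 38
[3, 12, 4, 14] → sum 33
[12, 4, 14, 12] → sum 42
[4, 14, 12, 13] → sum 43
[14, 12, 13, 4] → sum 43
[12, 13, 4, 0] → sum 29  ≤ 29 ✓
[13, 4, 0, 18] → sum 35
[4, 0, 18, 3] → sum 25  ≤ 29 ✓
[0, 18, 3, 18] → sum 39
[18, 3, 18, 4] → sum 43
[3, 18, 4, 7] → sum 32
[18, 4, 7, 6] → sum 35
2 windows satisfy the condition.

2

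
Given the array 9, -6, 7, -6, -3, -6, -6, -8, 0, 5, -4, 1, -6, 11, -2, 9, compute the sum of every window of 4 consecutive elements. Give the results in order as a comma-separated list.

4, -8, -8, -21, -23, -20, -9, -7, 2, -4, 2, 4, 12

(9, -6, 7, -6) → sum 4
(-6, 7, -6, -3) → sum -8
(7, -6, -3, -6) → sum -8
(-6, -3, -6, -6) → sum -21
(-3, -6, -6, -8) → sum -23
(-6, -6, -8, 0) → sum -20
(-6, -8, 0, 5) → sum -9
(-8, 0, 5, -4) → sum -7
(0, 5, -4, 1) → sum 2
(5, -4, 1, -6) → sum -4
(-4, 1, -6, 11) → sum 2
(1, -6, 11, -2) → sum 4
(-6, 11, -2, 9) → sum 12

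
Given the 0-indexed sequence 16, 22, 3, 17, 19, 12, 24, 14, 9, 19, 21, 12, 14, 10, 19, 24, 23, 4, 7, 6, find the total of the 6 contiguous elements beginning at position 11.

102

Elements at indices 11..16: 12, 14, 10, 19, 24, 23
sum(12, 14, 10, 19, 24, 23) = 102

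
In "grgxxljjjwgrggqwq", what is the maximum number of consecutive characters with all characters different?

4

[g] len 1
[g, r] len 2
[r, g] len 2
[r, g, x] len 3
[x] len 1
[x, l] len 2
[x, l, j] len 3
[j] len 1
[j] len 1
[j, w] len 2
[j, w, g] len 3
[j, w, g, r] len 4
[r, g] len 2
[g] len 1
[g, q] len 2
[g, q, w] len 3
[w, q] len 2
Longest all-distinct length: 4.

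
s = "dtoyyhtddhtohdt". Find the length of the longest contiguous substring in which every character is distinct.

4

[d] len 1
[d, t] len 2
[d, t, o] len 3
[d, t, o, y] len 4
[y] len 1
[y, h] len 2
[y, h, t] len 3
[y, h, t, d] len 4
[d] len 1
[d, h] len 2
[d, h, t] len 3
[d, h, t, o] len 4
[t, o, h] len 3
[t, o, h, d] len 4
[o, h, d, t] len 4
Longest all-distinct length: 4.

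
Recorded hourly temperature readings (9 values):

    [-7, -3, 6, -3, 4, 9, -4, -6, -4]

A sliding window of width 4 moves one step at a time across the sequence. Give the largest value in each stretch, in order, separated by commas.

6, 6, 9, 9, 9, 9

-7 -3 6 -3 → max 6
-3 6 -3 4 → max 6
6 -3 4 9 → max 9
-3 4 9 -4 → max 9
4 9 -4 -6 → max 9
9 -4 -6 -4 → max 9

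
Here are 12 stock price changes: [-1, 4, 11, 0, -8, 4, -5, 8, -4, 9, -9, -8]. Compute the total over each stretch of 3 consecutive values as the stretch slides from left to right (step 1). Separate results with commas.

[-1, 4, 11] → sum 14
[4, 11, 0] → sum 15
[11, 0, -8] → sum 3
[0, -8, 4] → sum -4
[-8, 4, -5] → sum -9
[4, -5, 8] → sum 7
[-5, 8, -4] → sum -1
[8, -4, 9] → sum 13
[-4, 9, -9] → sum -4
[9, -9, -8] → sum -8

14, 15, 3, -4, -9, 7, -1, 13, -4, -8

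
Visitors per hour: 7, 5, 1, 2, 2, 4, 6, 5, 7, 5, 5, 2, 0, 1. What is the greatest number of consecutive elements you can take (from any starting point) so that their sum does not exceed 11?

Extend to the right; shrink from the left whenever the sum exceeds 11:
[7] sum 7 len 1
[5] sum 5 len 1
[5, 1] sum 6 len 2
[5, 1, 2] sum 8 len 3
[5, 1, 2, 2] sum 10 len 4
[1, 2, 2, 4] sum 9 len 4
[4, 6] sum 10 len 2
[6, 5] sum 11 len 2
[7] sum 7 len 1
[5] sum 5 len 1
[5, 5] sum 10 len 2
[5, 2] sum 7 len 2
[5, 2, 0] sum 7 len 3
[5, 2, 0, 1] sum 8 len 4
Longest length seen: 4.

4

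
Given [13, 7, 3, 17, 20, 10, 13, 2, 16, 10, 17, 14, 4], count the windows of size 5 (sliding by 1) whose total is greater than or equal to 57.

8

13 7 3 17 20 → sum 60  ≥ 57 ✓
7 3 17 20 10 → sum 57  ≥ 57 ✓
3 17 20 10 13 → sum 63  ≥ 57 ✓
17 20 10 13 2 → sum 62  ≥ 57 ✓
20 10 13 2 16 → sum 61  ≥ 57 ✓
10 13 2 16 10 → sum 51
13 2 16 10 17 → sum 58  ≥ 57 ✓
2 16 10 17 14 → sum 59  ≥ 57 ✓
16 10 17 14 4 → sum 61  ≥ 57 ✓
8 windows satisfy the condition.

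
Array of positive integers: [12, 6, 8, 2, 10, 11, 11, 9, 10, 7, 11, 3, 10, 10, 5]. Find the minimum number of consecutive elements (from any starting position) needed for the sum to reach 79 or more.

add 12: running sum 12 < 79
add 6: running sum 18 < 79
add 8: running sum 26 < 79
add 2: running sum 28 < 79
add 10: running sum 38 < 79
add 11: running sum 49 < 79
add 11: running sum 60 < 79
add 9: running sum 69 < 79
end 8: [12, 6, 8, 2, 10, 11, 11, 9, 10] sum 79, len 9
end 9: [12, 6, 8, 2, 10, 11, 11, 9, 10, 7] sum 86, len 10
end 10: [8, 2, 10, 11, 11, 9, 10, 7, 11] sum 79, len 9
end 11: [8, 2, 10, 11, 11, 9, 10, 7, 11, 3] sum 82, len 10
end 12: [10, 11, 11, 9, 10, 7, 11, 3, 10] sum 82, len 9
end 13: [11, 11, 9, 10, 7, 11, 3, 10, 10] sum 82, len 9
end 14: [11, 11, 9, 10, 7, 11, 3, 10, 10, 5] sum 87, len 10
Shortest qualifying length: 9.

9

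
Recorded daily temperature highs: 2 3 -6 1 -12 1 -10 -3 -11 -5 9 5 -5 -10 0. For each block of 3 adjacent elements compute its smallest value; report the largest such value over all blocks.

-5

Window mins for each of the 13 positions:
[2, 3, -6] → min -6
[3, -6, 1] → min -6
[-6, 1, -12] → min -12
[1, -12, 1] → min -12
[-12, 1, -10] → min -12
[1, -10, -3] → min -10
[-10, -3, -11] → min -11
[-3, -11, -5] → min -11
[-11, -5, 9] → min -11
[-5, 9, 5] → min -5
[9, 5, -5] → min -5
[5, -5, -10] → min -10
[-5, -10, 0] → min -10
Largest of these is -5.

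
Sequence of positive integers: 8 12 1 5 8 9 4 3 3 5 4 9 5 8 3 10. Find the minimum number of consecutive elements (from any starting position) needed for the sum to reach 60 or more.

add 8: running sum 8 < 60
add 12: running sum 20 < 60
add 1: running sum 21 < 60
add 5: running sum 26 < 60
add 8: running sum 34 < 60
add 9: running sum 43 < 60
add 4: running sum 47 < 60
add 3: running sum 50 < 60
add 3: running sum 53 < 60
add 5: running sum 58 < 60
add 4: shortest ending here [8, 12, 1, 5, 8, 9, 4, 3, 3, 5, 4] sum 62, len 11
add 9: shortest ending here [12, 1, 5, 8, 9, 4, 3, 3, 5, 4, 9] sum 63, len 11
add 5: shortest ending here [12, 1, 5, 8, 9, 4, 3, 3, 5, 4, 9, 5] sum 68, len 12
add 8: shortest ending here [5, 8, 9, 4, 3, 3, 5, 4, 9, 5, 8] sum 63, len 11
add 3: shortest ending here [8, 9, 4, 3, 3, 5, 4, 9, 5, 8, 3] sum 61, len 11
add 10: shortest ending here [9, 4, 3, 3, 5, 4, 9, 5, 8, 3, 10] sum 63, len 11
Shortest qualifying length: 11.

11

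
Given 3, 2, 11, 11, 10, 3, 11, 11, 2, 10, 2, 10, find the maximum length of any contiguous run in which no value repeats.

3

[3] len 1
[3, 2] len 2
[3, 2, 11] len 3
[11] len 1
[11, 10] len 2
[11, 10, 3] len 3
[10, 3, 11] len 3
[11] len 1
[11, 2] len 2
[11, 2, 10] len 3
[10, 2] len 2
[2, 10] len 2
Longest all-distinct length: 3.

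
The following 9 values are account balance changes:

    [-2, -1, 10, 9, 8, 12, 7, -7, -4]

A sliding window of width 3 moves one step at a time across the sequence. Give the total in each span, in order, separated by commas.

7, 18, 27, 29, 27, 12, -4

Sliding a size-3 window across the 9 values:
[-2, -1, 10] → sum 7
[-1, 10, 9] → sum 18
[10, 9, 8] → sum 27
[9, 8, 12] → sum 29
[8, 12, 7] → sum 27
[12, 7, -7] → sum 12
[7, -7, -4] → sum -4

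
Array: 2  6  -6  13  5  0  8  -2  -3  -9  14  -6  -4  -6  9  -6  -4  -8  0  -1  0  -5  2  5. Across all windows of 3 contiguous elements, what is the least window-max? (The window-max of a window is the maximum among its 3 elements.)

-4

Each size-3 window and its max:
[2, 6, -6] → max 6
[6, -6, 13] → max 13
[-6, 13, 5] → max 13
[13, 5, 0] → max 13
[5, 0, 8] → max 8
[0, 8, -2] → max 8
[8, -2, -3] → max 8
[-2, -3, -9] → max -2
[-3, -9, 14] → max 14
[-9, 14, -6] → max 14
[14, -6, -4] → max 14
[-6, -4, -6] → max -4
[-4, -6, 9] → max 9
[-6, 9, -6] → max 9
[9, -6, -4] → max 9
[-6, -4, -8] → max -4
[-4, -8, 0] → max 0
[-8, 0, -1] → max 0
[0, -1, 0] → max 0
[-1, 0, -5] → max 0
[0, -5, 2] → max 2
[-5, 2, 5] → max 5
Least of these is -4.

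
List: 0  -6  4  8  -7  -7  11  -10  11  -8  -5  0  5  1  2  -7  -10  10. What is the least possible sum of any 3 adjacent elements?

Window sums for each of the 16 positions:
0 -6 4 → sum -2
-6 4 8 → sum 6
4 8 -7 → sum 5
8 -7 -7 → sum -6
-7 -7 11 → sum -3
-7 11 -10 → sum -6
11 -10 11 → sum 12
-10 11 -8 → sum -7
11 -8 -5 → sum -2
-8 -5 0 → sum -13
-5 0 5 → sum 0
0 5 1 → sum 6
5 1 2 → sum 8
1 2 -7 → sum -4
2 -7 -10 → sum -15
-7 -10 10 → sum -7
Least of these is -15.

-15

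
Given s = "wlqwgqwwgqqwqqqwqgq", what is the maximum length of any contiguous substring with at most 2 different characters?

Extend right; when distinct count exceeds 2, shrink from the left:
add w: window [w] (1 distinct), len 1
add l: window [w, l] (2 distinct), len 2
add q: window [l, q] (2 distinct), len 2
add w: window [q, w] (2 distinct), len 2
add g: window [w, g] (2 distinct), len 2
add q: window [g, q] (2 distinct), len 2
add w: window [q, w] (2 distinct), len 2
add w: window [q, w, w] (2 distinct), len 3
add g: window [w, w, g] (2 distinct), len 3
add q: window [g, q] (2 distinct), len 2
add q: window [g, q, q] (2 distinct), len 3
add w: window [q, q, w] (2 distinct), len 3
add q: window [q, q, w, q] (2 distinct), len 4
add q: window [q, q, w, q, q] (2 distinct), len 5
add q: window [q, q, w, q, q, q] (2 distinct), len 6
add w: window [q, q, w, q, q, q, w] (2 distinct), len 7
add q: window [q, q, w, q, q, q, w, q] (2 distinct), len 8
add g: window [q, g] (2 distinct), len 2
add q: window [q, g, q] (2 distinct), len 3
Longest length with ≤2 distinct: 8.

8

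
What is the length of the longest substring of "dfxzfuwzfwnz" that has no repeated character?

add d: [d] len 1
add f: [d, f] len 2
add x: [d, f, x] len 3
add z: [d, f, x, z] len 4
add f (repeat f, move left end past it): [x, z, f] len 3
add u: [x, z, f, u] len 4
add w: [x, z, f, u, w] len 5
add z (repeat z, move left end past it): [f, u, w, z] len 4
add f (repeat f, move left end past it): [u, w, z, f] len 4
add w (repeat w, move left end past it): [z, f, w] len 3
add n: [z, f, w, n] len 4
add z (repeat z, move left end past it): [f, w, n, z] len 4
Longest all-distinct length: 5.

5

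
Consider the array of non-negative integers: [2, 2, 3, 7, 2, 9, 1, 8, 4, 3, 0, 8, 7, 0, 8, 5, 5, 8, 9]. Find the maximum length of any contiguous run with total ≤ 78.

17

Extend to the right; shrink from the left whenever the sum exceeds 78:
→ 2: sum 2, len 1
→ 2: sum 4, len 2
→ 3: sum 7, len 3
→ 7: sum 14, len 4
→ 2: sum 16, len 5
→ 9: sum 25, len 6
→ 1: sum 26, len 7
→ 8: sum 34, len 8
→ 4: sum 38, len 9
→ 3: sum 41, len 10
→ 0: sum 41, len 11
→ 8: sum 49, len 12
→ 7: sum 56, len 13
→ 0: sum 56, len 14
→ 8: sum 64, len 15
→ 5: sum 69, len 16
→ 5: sum 74, len 17
→ 8 (dropped 2, 2): sum 78, len 16
→ 9 (dropped 3, 7): sum 77, len 15
Longest length seen: 17.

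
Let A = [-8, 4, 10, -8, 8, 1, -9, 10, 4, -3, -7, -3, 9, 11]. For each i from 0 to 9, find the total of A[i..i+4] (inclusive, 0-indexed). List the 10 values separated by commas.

Sliding a size-5 window across the 14 values:
(-8, 4, 10, -8, 8) → sum 6
(4, 10, -8, 8, 1) → sum 15
(10, -8, 8, 1, -9) → sum 2
(-8, 8, 1, -9, 10) → sum 2
(8, 1, -9, 10, 4) → sum 14
(1, -9, 10, 4, -3) → sum 3
(-9, 10, 4, -3, -7) → sum -5
(10, 4, -3, -7, -3) → sum 1
(4, -3, -7, -3, 9) → sum 0
(-3, -7, -3, 9, 11) → sum 7

6, 15, 2, 2, 14, 3, -5, 1, 0, 7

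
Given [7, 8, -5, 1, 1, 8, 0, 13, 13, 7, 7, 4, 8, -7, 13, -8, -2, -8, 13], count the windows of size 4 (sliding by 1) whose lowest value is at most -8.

(7, 8, -5, 1) → min -5
(8, -5, 1, 1) → min -5
(-5, 1, 1, 8) → min -5
(1, 1, 8, 0) → min 0
(1, 8, 0, 13) → min 0
(8, 0, 13, 13) → min 0
(0, 13, 13, 7) → min 0
(13, 13, 7, 7) → min 7
(13, 7, 7, 4) → min 4
(7, 7, 4, 8) → min 4
(7, 4, 8, -7) → min -7
(4, 8, -7, 13) → min -7
(8, -7, 13, -8) → min -8  ≤ -8 ✓
(-7, 13, -8, -2) → min -8  ≤ -8 ✓
(13, -8, -2, -8) → min -8  ≤ -8 ✓
(-8, -2, -8, 13) → min -8  ≤ -8 ✓
4 windows satisfy the condition.

4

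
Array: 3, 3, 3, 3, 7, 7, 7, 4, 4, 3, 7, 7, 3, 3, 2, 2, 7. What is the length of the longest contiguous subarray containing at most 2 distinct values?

Extend right; when distinct count exceeds 2, shrink from the left:
add 3: window [3] (1 distinct), len 1
add 3: window [3, 3] (1 distinct), len 2
add 3: window [3, 3, 3] (1 distinct), len 3
add 3: window [3, 3, 3, 3] (1 distinct), len 4
add 7: window [3, 3, 3, 3, 7] (2 distinct), len 5
add 7: window [3, 3, 3, 3, 7, 7] (2 distinct), len 6
add 7: window [3, 3, 3, 3, 7, 7, 7] (2 distinct), len 7
add 4: window [7, 7, 7, 4] (2 distinct), len 4
add 4: window [7, 7, 7, 4, 4] (2 distinct), len 5
add 3: window [4, 4, 3] (2 distinct), len 3
add 7: window [3, 7] (2 distinct), len 2
add 7: window [3, 7, 7] (2 distinct), len 3
add 3: window [3, 7, 7, 3] (2 distinct), len 4
add 3: window [3, 7, 7, 3, 3] (2 distinct), len 5
add 2: window [3, 3, 2] (2 distinct), len 3
add 2: window [3, 3, 2, 2] (2 distinct), len 4
add 7: window [2, 2, 7] (2 distinct), len 3
Longest length with ≤2 distinct: 7.

7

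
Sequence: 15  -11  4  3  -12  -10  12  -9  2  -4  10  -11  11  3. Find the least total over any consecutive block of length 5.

(15, -11, 4, 3, -12) → sum -1
(-11, 4, 3, -12, -10) → sum -26
(4, 3, -12, -10, 12) → sum -3
(3, -12, -10, 12, -9) → sum -16
(-12, -10, 12, -9, 2) → sum -17
(-10, 12, -9, 2, -4) → sum -9
(12, -9, 2, -4, 10) → sum 11
(-9, 2, -4, 10, -11) → sum -12
(2, -4, 10, -11, 11) → sum 8
(-4, 10, -11, 11, 3) → sum 9
Least of these is -26.

-26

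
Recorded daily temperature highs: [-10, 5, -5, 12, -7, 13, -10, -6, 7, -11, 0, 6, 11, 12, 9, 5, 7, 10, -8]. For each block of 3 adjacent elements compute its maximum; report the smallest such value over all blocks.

5

(-10, 5, -5) → max 5
(5, -5, 12) → max 12
(-5, 12, -7) → max 12
(12, -7, 13) → max 13
(-7, 13, -10) → max 13
(13, -10, -6) → max 13
(-10, -6, 7) → max 7
(-6, 7, -11) → max 7
(7, -11, 0) → max 7
(-11, 0, 6) → max 6
(0, 6, 11) → max 11
(6, 11, 12) → max 12
(11, 12, 9) → max 12
(12, 9, 5) → max 12
(9, 5, 7) → max 9
(5, 7, 10) → max 10
(7, 10, -8) → max 10
Smallest of these is 5.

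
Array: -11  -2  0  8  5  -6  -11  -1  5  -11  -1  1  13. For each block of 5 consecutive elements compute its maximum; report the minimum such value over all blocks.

(-11, -2, 0, 8, 5) → max 8
(-2, 0, 8, 5, -6) → max 8
(0, 8, 5, -6, -11) → max 8
(8, 5, -6, -11, -1) → max 8
(5, -6, -11, -1, 5) → max 5
(-6, -11, -1, 5, -11) → max 5
(-11, -1, 5, -11, -1) → max 5
(-1, 5, -11, -1, 1) → max 5
(5, -11, -1, 1, 13) → max 13
Minimum of these is 5.

5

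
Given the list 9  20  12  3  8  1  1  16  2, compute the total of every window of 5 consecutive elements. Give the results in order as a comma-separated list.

9 20 12 3 8 → sum 52
20 12 3 8 1 → sum 44
12 3 8 1 1 → sum 25
3 8 1 1 16 → sum 29
8 1 1 16 2 → sum 28

52, 44, 25, 29, 28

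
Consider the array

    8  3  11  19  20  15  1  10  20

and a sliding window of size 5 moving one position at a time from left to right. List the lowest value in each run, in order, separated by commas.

Sliding a size-5 window across the 9 values:
8 3 11 19 20 → min 3
3 11 19 20 15 → min 3
11 19 20 15 1 → min 1
19 20 15 1 10 → min 1
20 15 1 10 20 → min 1

3, 3, 1, 1, 1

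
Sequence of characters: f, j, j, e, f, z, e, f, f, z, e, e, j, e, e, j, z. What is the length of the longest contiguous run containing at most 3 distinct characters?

9

[f] 1 distinct, len 1
[f, j] 2 distinct, len 2
[f, j, j] 2 distinct, len 3
[f, j, j, e] 3 distinct, len 4
[f, j, j, e, f] 3 distinct, len 5
[e, f, z] 3 distinct, len 3
[e, f, z, e] 3 distinct, len 4
[e, f, z, e, f] 3 distinct, len 5
[e, f, z, e, f, f] 3 distinct, len 6
[e, f, z, e, f, f, z] 3 distinct, len 7
[e, f, z, e, f, f, z, e] 3 distinct, len 8
[e, f, z, e, f, f, z, e, e] 3 distinct, len 9
[z, e, e, j] 3 distinct, len 4
[z, e, e, j, e] 3 distinct, len 5
[z, e, e, j, e, e] 3 distinct, len 6
[z, e, e, j, e, e, j] 3 distinct, len 7
[z, e, e, j, e, e, j, z] 3 distinct, len 8
Longest length with ≤3 distinct: 9.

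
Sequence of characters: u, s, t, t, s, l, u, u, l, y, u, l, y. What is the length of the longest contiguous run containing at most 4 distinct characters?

9

add u: window [u] (1 distinct), len 1
add s: window [u, s] (2 distinct), len 2
add t: window [u, s, t] (3 distinct), len 3
add t: window [u, s, t, t] (3 distinct), len 4
add s: window [u, s, t, t, s] (3 distinct), len 5
add l: window [u, s, t, t, s, l] (4 distinct), len 6
add u: window [u, s, t, t, s, l, u] (4 distinct), len 7
add u: window [u, s, t, t, s, l, u, u] (4 distinct), len 8
add l: window [u, s, t, t, s, l, u, u, l] (4 distinct), len 9
add y: window [s, l, u, u, l, y] (4 distinct), len 6
add u: window [s, l, u, u, l, y, u] (4 distinct), len 7
add l: window [s, l, u, u, l, y, u, l] (4 distinct), len 8
add y: window [s, l, u, u, l, y, u, l, y] (4 distinct), len 9
Longest length with ≤4 distinct: 9.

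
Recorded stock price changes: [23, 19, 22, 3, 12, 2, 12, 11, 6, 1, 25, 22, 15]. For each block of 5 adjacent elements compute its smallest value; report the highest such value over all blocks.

3

Each size-5 window and its min:
(23, 19, 22, 3, 12) → min 3
(19, 22, 3, 12, 2) → min 2
(22, 3, 12, 2, 12) → min 2
(3, 12, 2, 12, 11) → min 2
(12, 2, 12, 11, 6) → min 2
(2, 12, 11, 6, 1) → min 1
(12, 11, 6, 1, 25) → min 1
(11, 6, 1, 25, 22) → min 1
(6, 1, 25, 22, 15) → min 1
Highest of these is 3.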